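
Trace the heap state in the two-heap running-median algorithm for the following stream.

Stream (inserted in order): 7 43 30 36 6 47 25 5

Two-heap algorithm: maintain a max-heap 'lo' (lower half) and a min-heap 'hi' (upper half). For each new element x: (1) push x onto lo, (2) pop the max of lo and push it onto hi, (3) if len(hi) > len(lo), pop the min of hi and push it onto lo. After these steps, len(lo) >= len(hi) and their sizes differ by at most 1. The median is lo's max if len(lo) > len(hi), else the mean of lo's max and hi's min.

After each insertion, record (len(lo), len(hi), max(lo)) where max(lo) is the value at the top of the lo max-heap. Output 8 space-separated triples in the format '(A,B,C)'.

Step 1: insert 7 -> lo=[7] hi=[] -> (len(lo)=1, len(hi)=0, max(lo)=7)
Step 2: insert 43 -> lo=[7] hi=[43] -> (len(lo)=1, len(hi)=1, max(lo)=7)
Step 3: insert 30 -> lo=[7, 30] hi=[43] -> (len(lo)=2, len(hi)=1, max(lo)=30)
Step 4: insert 36 -> lo=[7, 30] hi=[36, 43] -> (len(lo)=2, len(hi)=2, max(lo)=30)
Step 5: insert 6 -> lo=[6, 7, 30] hi=[36, 43] -> (len(lo)=3, len(hi)=2, max(lo)=30)
Step 6: insert 47 -> lo=[6, 7, 30] hi=[36, 43, 47] -> (len(lo)=3, len(hi)=3, max(lo)=30)
Step 7: insert 25 -> lo=[6, 7, 25, 30] hi=[36, 43, 47] -> (len(lo)=4, len(hi)=3, max(lo)=30)
Step 8: insert 5 -> lo=[5, 6, 7, 25] hi=[30, 36, 43, 47] -> (len(lo)=4, len(hi)=4, max(lo)=25)

Answer: (1,0,7) (1,1,7) (2,1,30) (2,2,30) (3,2,30) (3,3,30) (4,3,30) (4,4,25)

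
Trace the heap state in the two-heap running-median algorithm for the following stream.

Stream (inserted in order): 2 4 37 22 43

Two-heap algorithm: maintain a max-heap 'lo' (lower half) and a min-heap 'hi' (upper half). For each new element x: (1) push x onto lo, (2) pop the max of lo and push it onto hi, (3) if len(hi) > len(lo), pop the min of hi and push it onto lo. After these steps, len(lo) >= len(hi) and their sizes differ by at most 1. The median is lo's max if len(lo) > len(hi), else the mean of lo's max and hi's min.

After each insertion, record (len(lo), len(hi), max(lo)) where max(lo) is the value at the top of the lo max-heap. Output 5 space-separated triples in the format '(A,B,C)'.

Step 1: insert 2 -> lo=[2] hi=[] -> (len(lo)=1, len(hi)=0, max(lo)=2)
Step 2: insert 4 -> lo=[2] hi=[4] -> (len(lo)=1, len(hi)=1, max(lo)=2)
Step 3: insert 37 -> lo=[2, 4] hi=[37] -> (len(lo)=2, len(hi)=1, max(lo)=4)
Step 4: insert 22 -> lo=[2, 4] hi=[22, 37] -> (len(lo)=2, len(hi)=2, max(lo)=4)
Step 5: insert 43 -> lo=[2, 4, 22] hi=[37, 43] -> (len(lo)=3, len(hi)=2, max(lo)=22)

Answer: (1,0,2) (1,1,2) (2,1,4) (2,2,4) (3,2,22)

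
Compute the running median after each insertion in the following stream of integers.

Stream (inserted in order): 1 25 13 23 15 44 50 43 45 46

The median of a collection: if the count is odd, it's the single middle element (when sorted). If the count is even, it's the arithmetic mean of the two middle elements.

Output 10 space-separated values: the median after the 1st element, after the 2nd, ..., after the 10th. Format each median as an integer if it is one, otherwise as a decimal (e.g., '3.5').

Answer: 1 13 13 18 15 19 23 24 25 34

Derivation:
Step 1: insert 1 -> lo=[1] (size 1, max 1) hi=[] (size 0) -> median=1
Step 2: insert 25 -> lo=[1] (size 1, max 1) hi=[25] (size 1, min 25) -> median=13
Step 3: insert 13 -> lo=[1, 13] (size 2, max 13) hi=[25] (size 1, min 25) -> median=13
Step 4: insert 23 -> lo=[1, 13] (size 2, max 13) hi=[23, 25] (size 2, min 23) -> median=18
Step 5: insert 15 -> lo=[1, 13, 15] (size 3, max 15) hi=[23, 25] (size 2, min 23) -> median=15
Step 6: insert 44 -> lo=[1, 13, 15] (size 3, max 15) hi=[23, 25, 44] (size 3, min 23) -> median=19
Step 7: insert 50 -> lo=[1, 13, 15, 23] (size 4, max 23) hi=[25, 44, 50] (size 3, min 25) -> median=23
Step 8: insert 43 -> lo=[1, 13, 15, 23] (size 4, max 23) hi=[25, 43, 44, 50] (size 4, min 25) -> median=24
Step 9: insert 45 -> lo=[1, 13, 15, 23, 25] (size 5, max 25) hi=[43, 44, 45, 50] (size 4, min 43) -> median=25
Step 10: insert 46 -> lo=[1, 13, 15, 23, 25] (size 5, max 25) hi=[43, 44, 45, 46, 50] (size 5, min 43) -> median=34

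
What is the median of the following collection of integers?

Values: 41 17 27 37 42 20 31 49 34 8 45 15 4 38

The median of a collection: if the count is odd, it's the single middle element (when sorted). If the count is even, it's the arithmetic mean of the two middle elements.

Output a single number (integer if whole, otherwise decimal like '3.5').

Answer: 32.5

Derivation:
Step 1: insert 41 -> lo=[41] (size 1, max 41) hi=[] (size 0) -> median=41
Step 2: insert 17 -> lo=[17] (size 1, max 17) hi=[41] (size 1, min 41) -> median=29
Step 3: insert 27 -> lo=[17, 27] (size 2, max 27) hi=[41] (size 1, min 41) -> median=27
Step 4: insert 37 -> lo=[17, 27] (size 2, max 27) hi=[37, 41] (size 2, min 37) -> median=32
Step 5: insert 42 -> lo=[17, 27, 37] (size 3, max 37) hi=[41, 42] (size 2, min 41) -> median=37
Step 6: insert 20 -> lo=[17, 20, 27] (size 3, max 27) hi=[37, 41, 42] (size 3, min 37) -> median=32
Step 7: insert 31 -> lo=[17, 20, 27, 31] (size 4, max 31) hi=[37, 41, 42] (size 3, min 37) -> median=31
Step 8: insert 49 -> lo=[17, 20, 27, 31] (size 4, max 31) hi=[37, 41, 42, 49] (size 4, min 37) -> median=34
Step 9: insert 34 -> lo=[17, 20, 27, 31, 34] (size 5, max 34) hi=[37, 41, 42, 49] (size 4, min 37) -> median=34
Step 10: insert 8 -> lo=[8, 17, 20, 27, 31] (size 5, max 31) hi=[34, 37, 41, 42, 49] (size 5, min 34) -> median=32.5
Step 11: insert 45 -> lo=[8, 17, 20, 27, 31, 34] (size 6, max 34) hi=[37, 41, 42, 45, 49] (size 5, min 37) -> median=34
Step 12: insert 15 -> lo=[8, 15, 17, 20, 27, 31] (size 6, max 31) hi=[34, 37, 41, 42, 45, 49] (size 6, min 34) -> median=32.5
Step 13: insert 4 -> lo=[4, 8, 15, 17, 20, 27, 31] (size 7, max 31) hi=[34, 37, 41, 42, 45, 49] (size 6, min 34) -> median=31
Step 14: insert 38 -> lo=[4, 8, 15, 17, 20, 27, 31] (size 7, max 31) hi=[34, 37, 38, 41, 42, 45, 49] (size 7, min 34) -> median=32.5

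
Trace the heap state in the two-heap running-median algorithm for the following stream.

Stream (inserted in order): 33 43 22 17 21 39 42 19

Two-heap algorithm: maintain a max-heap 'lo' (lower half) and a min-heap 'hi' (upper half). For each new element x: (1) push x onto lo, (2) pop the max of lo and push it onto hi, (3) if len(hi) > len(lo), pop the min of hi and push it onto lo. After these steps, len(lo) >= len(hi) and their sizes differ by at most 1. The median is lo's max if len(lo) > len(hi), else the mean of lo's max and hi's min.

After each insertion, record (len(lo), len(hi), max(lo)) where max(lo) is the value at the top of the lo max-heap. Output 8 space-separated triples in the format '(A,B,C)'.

Answer: (1,0,33) (1,1,33) (2,1,33) (2,2,22) (3,2,22) (3,3,22) (4,3,33) (4,4,22)

Derivation:
Step 1: insert 33 -> lo=[33] hi=[] -> (len(lo)=1, len(hi)=0, max(lo)=33)
Step 2: insert 43 -> lo=[33] hi=[43] -> (len(lo)=1, len(hi)=1, max(lo)=33)
Step 3: insert 22 -> lo=[22, 33] hi=[43] -> (len(lo)=2, len(hi)=1, max(lo)=33)
Step 4: insert 17 -> lo=[17, 22] hi=[33, 43] -> (len(lo)=2, len(hi)=2, max(lo)=22)
Step 5: insert 21 -> lo=[17, 21, 22] hi=[33, 43] -> (len(lo)=3, len(hi)=2, max(lo)=22)
Step 6: insert 39 -> lo=[17, 21, 22] hi=[33, 39, 43] -> (len(lo)=3, len(hi)=3, max(lo)=22)
Step 7: insert 42 -> lo=[17, 21, 22, 33] hi=[39, 42, 43] -> (len(lo)=4, len(hi)=3, max(lo)=33)
Step 8: insert 19 -> lo=[17, 19, 21, 22] hi=[33, 39, 42, 43] -> (len(lo)=4, len(hi)=4, max(lo)=22)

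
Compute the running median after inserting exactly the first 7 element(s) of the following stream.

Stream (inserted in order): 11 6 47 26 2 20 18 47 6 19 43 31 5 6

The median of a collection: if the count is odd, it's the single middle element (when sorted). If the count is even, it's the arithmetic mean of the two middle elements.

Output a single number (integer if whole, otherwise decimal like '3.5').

Answer: 18

Derivation:
Step 1: insert 11 -> lo=[11] (size 1, max 11) hi=[] (size 0) -> median=11
Step 2: insert 6 -> lo=[6] (size 1, max 6) hi=[11] (size 1, min 11) -> median=8.5
Step 3: insert 47 -> lo=[6, 11] (size 2, max 11) hi=[47] (size 1, min 47) -> median=11
Step 4: insert 26 -> lo=[6, 11] (size 2, max 11) hi=[26, 47] (size 2, min 26) -> median=18.5
Step 5: insert 2 -> lo=[2, 6, 11] (size 3, max 11) hi=[26, 47] (size 2, min 26) -> median=11
Step 6: insert 20 -> lo=[2, 6, 11] (size 3, max 11) hi=[20, 26, 47] (size 3, min 20) -> median=15.5
Step 7: insert 18 -> lo=[2, 6, 11, 18] (size 4, max 18) hi=[20, 26, 47] (size 3, min 20) -> median=18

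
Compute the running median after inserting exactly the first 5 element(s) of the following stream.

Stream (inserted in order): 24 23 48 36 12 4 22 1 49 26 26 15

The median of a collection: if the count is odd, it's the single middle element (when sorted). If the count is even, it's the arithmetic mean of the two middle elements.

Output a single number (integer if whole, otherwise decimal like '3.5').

Answer: 24

Derivation:
Step 1: insert 24 -> lo=[24] (size 1, max 24) hi=[] (size 0) -> median=24
Step 2: insert 23 -> lo=[23] (size 1, max 23) hi=[24] (size 1, min 24) -> median=23.5
Step 3: insert 48 -> lo=[23, 24] (size 2, max 24) hi=[48] (size 1, min 48) -> median=24
Step 4: insert 36 -> lo=[23, 24] (size 2, max 24) hi=[36, 48] (size 2, min 36) -> median=30
Step 5: insert 12 -> lo=[12, 23, 24] (size 3, max 24) hi=[36, 48] (size 2, min 36) -> median=24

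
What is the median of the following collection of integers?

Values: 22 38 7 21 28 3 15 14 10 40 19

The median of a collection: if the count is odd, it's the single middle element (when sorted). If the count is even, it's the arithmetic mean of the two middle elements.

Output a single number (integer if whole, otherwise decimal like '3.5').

Answer: 19

Derivation:
Step 1: insert 22 -> lo=[22] (size 1, max 22) hi=[] (size 0) -> median=22
Step 2: insert 38 -> lo=[22] (size 1, max 22) hi=[38] (size 1, min 38) -> median=30
Step 3: insert 7 -> lo=[7, 22] (size 2, max 22) hi=[38] (size 1, min 38) -> median=22
Step 4: insert 21 -> lo=[7, 21] (size 2, max 21) hi=[22, 38] (size 2, min 22) -> median=21.5
Step 5: insert 28 -> lo=[7, 21, 22] (size 3, max 22) hi=[28, 38] (size 2, min 28) -> median=22
Step 6: insert 3 -> lo=[3, 7, 21] (size 3, max 21) hi=[22, 28, 38] (size 3, min 22) -> median=21.5
Step 7: insert 15 -> lo=[3, 7, 15, 21] (size 4, max 21) hi=[22, 28, 38] (size 3, min 22) -> median=21
Step 8: insert 14 -> lo=[3, 7, 14, 15] (size 4, max 15) hi=[21, 22, 28, 38] (size 4, min 21) -> median=18
Step 9: insert 10 -> lo=[3, 7, 10, 14, 15] (size 5, max 15) hi=[21, 22, 28, 38] (size 4, min 21) -> median=15
Step 10: insert 40 -> lo=[3, 7, 10, 14, 15] (size 5, max 15) hi=[21, 22, 28, 38, 40] (size 5, min 21) -> median=18
Step 11: insert 19 -> lo=[3, 7, 10, 14, 15, 19] (size 6, max 19) hi=[21, 22, 28, 38, 40] (size 5, min 21) -> median=19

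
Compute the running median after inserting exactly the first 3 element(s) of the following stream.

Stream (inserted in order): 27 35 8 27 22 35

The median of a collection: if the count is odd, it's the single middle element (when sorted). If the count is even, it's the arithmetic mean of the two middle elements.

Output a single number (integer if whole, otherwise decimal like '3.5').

Answer: 27

Derivation:
Step 1: insert 27 -> lo=[27] (size 1, max 27) hi=[] (size 0) -> median=27
Step 2: insert 35 -> lo=[27] (size 1, max 27) hi=[35] (size 1, min 35) -> median=31
Step 3: insert 8 -> lo=[8, 27] (size 2, max 27) hi=[35] (size 1, min 35) -> median=27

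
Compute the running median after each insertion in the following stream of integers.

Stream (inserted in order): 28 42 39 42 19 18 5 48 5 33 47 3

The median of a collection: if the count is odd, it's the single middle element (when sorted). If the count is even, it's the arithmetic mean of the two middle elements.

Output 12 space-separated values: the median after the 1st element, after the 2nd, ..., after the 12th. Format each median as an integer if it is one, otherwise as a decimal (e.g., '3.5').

Step 1: insert 28 -> lo=[28] (size 1, max 28) hi=[] (size 0) -> median=28
Step 2: insert 42 -> lo=[28] (size 1, max 28) hi=[42] (size 1, min 42) -> median=35
Step 3: insert 39 -> lo=[28, 39] (size 2, max 39) hi=[42] (size 1, min 42) -> median=39
Step 4: insert 42 -> lo=[28, 39] (size 2, max 39) hi=[42, 42] (size 2, min 42) -> median=40.5
Step 5: insert 19 -> lo=[19, 28, 39] (size 3, max 39) hi=[42, 42] (size 2, min 42) -> median=39
Step 6: insert 18 -> lo=[18, 19, 28] (size 3, max 28) hi=[39, 42, 42] (size 3, min 39) -> median=33.5
Step 7: insert 5 -> lo=[5, 18, 19, 28] (size 4, max 28) hi=[39, 42, 42] (size 3, min 39) -> median=28
Step 8: insert 48 -> lo=[5, 18, 19, 28] (size 4, max 28) hi=[39, 42, 42, 48] (size 4, min 39) -> median=33.5
Step 9: insert 5 -> lo=[5, 5, 18, 19, 28] (size 5, max 28) hi=[39, 42, 42, 48] (size 4, min 39) -> median=28
Step 10: insert 33 -> lo=[5, 5, 18, 19, 28] (size 5, max 28) hi=[33, 39, 42, 42, 48] (size 5, min 33) -> median=30.5
Step 11: insert 47 -> lo=[5, 5, 18, 19, 28, 33] (size 6, max 33) hi=[39, 42, 42, 47, 48] (size 5, min 39) -> median=33
Step 12: insert 3 -> lo=[3, 5, 5, 18, 19, 28] (size 6, max 28) hi=[33, 39, 42, 42, 47, 48] (size 6, min 33) -> median=30.5

Answer: 28 35 39 40.5 39 33.5 28 33.5 28 30.5 33 30.5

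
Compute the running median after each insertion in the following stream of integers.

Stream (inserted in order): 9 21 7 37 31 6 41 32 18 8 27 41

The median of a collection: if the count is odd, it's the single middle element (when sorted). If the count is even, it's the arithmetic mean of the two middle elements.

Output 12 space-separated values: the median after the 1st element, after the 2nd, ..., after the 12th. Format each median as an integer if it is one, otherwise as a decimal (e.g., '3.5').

Answer: 9 15 9 15 21 15 21 26 21 19.5 21 24

Derivation:
Step 1: insert 9 -> lo=[9] (size 1, max 9) hi=[] (size 0) -> median=9
Step 2: insert 21 -> lo=[9] (size 1, max 9) hi=[21] (size 1, min 21) -> median=15
Step 3: insert 7 -> lo=[7, 9] (size 2, max 9) hi=[21] (size 1, min 21) -> median=9
Step 4: insert 37 -> lo=[7, 9] (size 2, max 9) hi=[21, 37] (size 2, min 21) -> median=15
Step 5: insert 31 -> lo=[7, 9, 21] (size 3, max 21) hi=[31, 37] (size 2, min 31) -> median=21
Step 6: insert 6 -> lo=[6, 7, 9] (size 3, max 9) hi=[21, 31, 37] (size 3, min 21) -> median=15
Step 7: insert 41 -> lo=[6, 7, 9, 21] (size 4, max 21) hi=[31, 37, 41] (size 3, min 31) -> median=21
Step 8: insert 32 -> lo=[6, 7, 9, 21] (size 4, max 21) hi=[31, 32, 37, 41] (size 4, min 31) -> median=26
Step 9: insert 18 -> lo=[6, 7, 9, 18, 21] (size 5, max 21) hi=[31, 32, 37, 41] (size 4, min 31) -> median=21
Step 10: insert 8 -> lo=[6, 7, 8, 9, 18] (size 5, max 18) hi=[21, 31, 32, 37, 41] (size 5, min 21) -> median=19.5
Step 11: insert 27 -> lo=[6, 7, 8, 9, 18, 21] (size 6, max 21) hi=[27, 31, 32, 37, 41] (size 5, min 27) -> median=21
Step 12: insert 41 -> lo=[6, 7, 8, 9, 18, 21] (size 6, max 21) hi=[27, 31, 32, 37, 41, 41] (size 6, min 27) -> median=24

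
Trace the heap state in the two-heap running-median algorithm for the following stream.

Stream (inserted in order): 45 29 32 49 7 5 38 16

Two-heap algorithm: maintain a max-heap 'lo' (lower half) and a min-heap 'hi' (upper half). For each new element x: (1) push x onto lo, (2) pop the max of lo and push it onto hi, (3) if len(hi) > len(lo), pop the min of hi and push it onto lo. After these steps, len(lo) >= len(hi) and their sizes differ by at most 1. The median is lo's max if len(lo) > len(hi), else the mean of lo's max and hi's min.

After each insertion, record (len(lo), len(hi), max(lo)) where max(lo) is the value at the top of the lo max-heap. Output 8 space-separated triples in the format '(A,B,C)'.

Step 1: insert 45 -> lo=[45] hi=[] -> (len(lo)=1, len(hi)=0, max(lo)=45)
Step 2: insert 29 -> lo=[29] hi=[45] -> (len(lo)=1, len(hi)=1, max(lo)=29)
Step 3: insert 32 -> lo=[29, 32] hi=[45] -> (len(lo)=2, len(hi)=1, max(lo)=32)
Step 4: insert 49 -> lo=[29, 32] hi=[45, 49] -> (len(lo)=2, len(hi)=2, max(lo)=32)
Step 5: insert 7 -> lo=[7, 29, 32] hi=[45, 49] -> (len(lo)=3, len(hi)=2, max(lo)=32)
Step 6: insert 5 -> lo=[5, 7, 29] hi=[32, 45, 49] -> (len(lo)=3, len(hi)=3, max(lo)=29)
Step 7: insert 38 -> lo=[5, 7, 29, 32] hi=[38, 45, 49] -> (len(lo)=4, len(hi)=3, max(lo)=32)
Step 8: insert 16 -> lo=[5, 7, 16, 29] hi=[32, 38, 45, 49] -> (len(lo)=4, len(hi)=4, max(lo)=29)

Answer: (1,0,45) (1,1,29) (2,1,32) (2,2,32) (3,2,32) (3,3,29) (4,3,32) (4,4,29)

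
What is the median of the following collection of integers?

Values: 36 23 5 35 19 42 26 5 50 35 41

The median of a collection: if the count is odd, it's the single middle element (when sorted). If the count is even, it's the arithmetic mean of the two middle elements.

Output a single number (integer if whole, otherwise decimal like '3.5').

Answer: 35

Derivation:
Step 1: insert 36 -> lo=[36] (size 1, max 36) hi=[] (size 0) -> median=36
Step 2: insert 23 -> lo=[23] (size 1, max 23) hi=[36] (size 1, min 36) -> median=29.5
Step 3: insert 5 -> lo=[5, 23] (size 2, max 23) hi=[36] (size 1, min 36) -> median=23
Step 4: insert 35 -> lo=[5, 23] (size 2, max 23) hi=[35, 36] (size 2, min 35) -> median=29
Step 5: insert 19 -> lo=[5, 19, 23] (size 3, max 23) hi=[35, 36] (size 2, min 35) -> median=23
Step 6: insert 42 -> lo=[5, 19, 23] (size 3, max 23) hi=[35, 36, 42] (size 3, min 35) -> median=29
Step 7: insert 26 -> lo=[5, 19, 23, 26] (size 4, max 26) hi=[35, 36, 42] (size 3, min 35) -> median=26
Step 8: insert 5 -> lo=[5, 5, 19, 23] (size 4, max 23) hi=[26, 35, 36, 42] (size 4, min 26) -> median=24.5
Step 9: insert 50 -> lo=[5, 5, 19, 23, 26] (size 5, max 26) hi=[35, 36, 42, 50] (size 4, min 35) -> median=26
Step 10: insert 35 -> lo=[5, 5, 19, 23, 26] (size 5, max 26) hi=[35, 35, 36, 42, 50] (size 5, min 35) -> median=30.5
Step 11: insert 41 -> lo=[5, 5, 19, 23, 26, 35] (size 6, max 35) hi=[35, 36, 41, 42, 50] (size 5, min 35) -> median=35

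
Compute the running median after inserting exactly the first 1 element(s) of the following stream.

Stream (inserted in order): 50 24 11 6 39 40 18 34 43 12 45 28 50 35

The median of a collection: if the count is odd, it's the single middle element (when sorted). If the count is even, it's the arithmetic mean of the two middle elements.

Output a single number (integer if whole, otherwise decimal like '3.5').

Answer: 50

Derivation:
Step 1: insert 50 -> lo=[50] (size 1, max 50) hi=[] (size 0) -> median=50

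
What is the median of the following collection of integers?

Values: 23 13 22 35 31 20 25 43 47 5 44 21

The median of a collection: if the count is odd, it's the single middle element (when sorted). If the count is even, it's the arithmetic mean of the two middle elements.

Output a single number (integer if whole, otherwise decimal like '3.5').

Answer: 24

Derivation:
Step 1: insert 23 -> lo=[23] (size 1, max 23) hi=[] (size 0) -> median=23
Step 2: insert 13 -> lo=[13] (size 1, max 13) hi=[23] (size 1, min 23) -> median=18
Step 3: insert 22 -> lo=[13, 22] (size 2, max 22) hi=[23] (size 1, min 23) -> median=22
Step 4: insert 35 -> lo=[13, 22] (size 2, max 22) hi=[23, 35] (size 2, min 23) -> median=22.5
Step 5: insert 31 -> lo=[13, 22, 23] (size 3, max 23) hi=[31, 35] (size 2, min 31) -> median=23
Step 6: insert 20 -> lo=[13, 20, 22] (size 3, max 22) hi=[23, 31, 35] (size 3, min 23) -> median=22.5
Step 7: insert 25 -> lo=[13, 20, 22, 23] (size 4, max 23) hi=[25, 31, 35] (size 3, min 25) -> median=23
Step 8: insert 43 -> lo=[13, 20, 22, 23] (size 4, max 23) hi=[25, 31, 35, 43] (size 4, min 25) -> median=24
Step 9: insert 47 -> lo=[13, 20, 22, 23, 25] (size 5, max 25) hi=[31, 35, 43, 47] (size 4, min 31) -> median=25
Step 10: insert 5 -> lo=[5, 13, 20, 22, 23] (size 5, max 23) hi=[25, 31, 35, 43, 47] (size 5, min 25) -> median=24
Step 11: insert 44 -> lo=[5, 13, 20, 22, 23, 25] (size 6, max 25) hi=[31, 35, 43, 44, 47] (size 5, min 31) -> median=25
Step 12: insert 21 -> lo=[5, 13, 20, 21, 22, 23] (size 6, max 23) hi=[25, 31, 35, 43, 44, 47] (size 6, min 25) -> median=24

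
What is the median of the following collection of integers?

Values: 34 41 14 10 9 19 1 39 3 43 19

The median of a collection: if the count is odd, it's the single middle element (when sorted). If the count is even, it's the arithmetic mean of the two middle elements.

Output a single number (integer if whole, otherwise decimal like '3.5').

Answer: 19

Derivation:
Step 1: insert 34 -> lo=[34] (size 1, max 34) hi=[] (size 0) -> median=34
Step 2: insert 41 -> lo=[34] (size 1, max 34) hi=[41] (size 1, min 41) -> median=37.5
Step 3: insert 14 -> lo=[14, 34] (size 2, max 34) hi=[41] (size 1, min 41) -> median=34
Step 4: insert 10 -> lo=[10, 14] (size 2, max 14) hi=[34, 41] (size 2, min 34) -> median=24
Step 5: insert 9 -> lo=[9, 10, 14] (size 3, max 14) hi=[34, 41] (size 2, min 34) -> median=14
Step 6: insert 19 -> lo=[9, 10, 14] (size 3, max 14) hi=[19, 34, 41] (size 3, min 19) -> median=16.5
Step 7: insert 1 -> lo=[1, 9, 10, 14] (size 4, max 14) hi=[19, 34, 41] (size 3, min 19) -> median=14
Step 8: insert 39 -> lo=[1, 9, 10, 14] (size 4, max 14) hi=[19, 34, 39, 41] (size 4, min 19) -> median=16.5
Step 9: insert 3 -> lo=[1, 3, 9, 10, 14] (size 5, max 14) hi=[19, 34, 39, 41] (size 4, min 19) -> median=14
Step 10: insert 43 -> lo=[1, 3, 9, 10, 14] (size 5, max 14) hi=[19, 34, 39, 41, 43] (size 5, min 19) -> median=16.5
Step 11: insert 19 -> lo=[1, 3, 9, 10, 14, 19] (size 6, max 19) hi=[19, 34, 39, 41, 43] (size 5, min 19) -> median=19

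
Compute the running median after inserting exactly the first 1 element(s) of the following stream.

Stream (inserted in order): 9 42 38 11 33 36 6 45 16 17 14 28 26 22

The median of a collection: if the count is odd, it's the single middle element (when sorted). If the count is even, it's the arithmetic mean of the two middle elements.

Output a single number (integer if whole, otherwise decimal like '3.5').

Answer: 9

Derivation:
Step 1: insert 9 -> lo=[9] (size 1, max 9) hi=[] (size 0) -> median=9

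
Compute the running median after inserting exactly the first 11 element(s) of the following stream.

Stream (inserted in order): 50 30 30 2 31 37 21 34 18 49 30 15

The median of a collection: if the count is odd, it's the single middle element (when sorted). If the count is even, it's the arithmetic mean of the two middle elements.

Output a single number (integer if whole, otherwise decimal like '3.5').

Answer: 30

Derivation:
Step 1: insert 50 -> lo=[50] (size 1, max 50) hi=[] (size 0) -> median=50
Step 2: insert 30 -> lo=[30] (size 1, max 30) hi=[50] (size 1, min 50) -> median=40
Step 3: insert 30 -> lo=[30, 30] (size 2, max 30) hi=[50] (size 1, min 50) -> median=30
Step 4: insert 2 -> lo=[2, 30] (size 2, max 30) hi=[30, 50] (size 2, min 30) -> median=30
Step 5: insert 31 -> lo=[2, 30, 30] (size 3, max 30) hi=[31, 50] (size 2, min 31) -> median=30
Step 6: insert 37 -> lo=[2, 30, 30] (size 3, max 30) hi=[31, 37, 50] (size 3, min 31) -> median=30.5
Step 7: insert 21 -> lo=[2, 21, 30, 30] (size 4, max 30) hi=[31, 37, 50] (size 3, min 31) -> median=30
Step 8: insert 34 -> lo=[2, 21, 30, 30] (size 4, max 30) hi=[31, 34, 37, 50] (size 4, min 31) -> median=30.5
Step 9: insert 18 -> lo=[2, 18, 21, 30, 30] (size 5, max 30) hi=[31, 34, 37, 50] (size 4, min 31) -> median=30
Step 10: insert 49 -> lo=[2, 18, 21, 30, 30] (size 5, max 30) hi=[31, 34, 37, 49, 50] (size 5, min 31) -> median=30.5
Step 11: insert 30 -> lo=[2, 18, 21, 30, 30, 30] (size 6, max 30) hi=[31, 34, 37, 49, 50] (size 5, min 31) -> median=30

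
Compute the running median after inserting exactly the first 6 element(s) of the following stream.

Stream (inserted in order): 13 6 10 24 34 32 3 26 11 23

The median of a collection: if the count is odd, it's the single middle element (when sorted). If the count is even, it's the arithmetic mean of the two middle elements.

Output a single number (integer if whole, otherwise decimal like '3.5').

Answer: 18.5

Derivation:
Step 1: insert 13 -> lo=[13] (size 1, max 13) hi=[] (size 0) -> median=13
Step 2: insert 6 -> lo=[6] (size 1, max 6) hi=[13] (size 1, min 13) -> median=9.5
Step 3: insert 10 -> lo=[6, 10] (size 2, max 10) hi=[13] (size 1, min 13) -> median=10
Step 4: insert 24 -> lo=[6, 10] (size 2, max 10) hi=[13, 24] (size 2, min 13) -> median=11.5
Step 5: insert 34 -> lo=[6, 10, 13] (size 3, max 13) hi=[24, 34] (size 2, min 24) -> median=13
Step 6: insert 32 -> lo=[6, 10, 13] (size 3, max 13) hi=[24, 32, 34] (size 3, min 24) -> median=18.5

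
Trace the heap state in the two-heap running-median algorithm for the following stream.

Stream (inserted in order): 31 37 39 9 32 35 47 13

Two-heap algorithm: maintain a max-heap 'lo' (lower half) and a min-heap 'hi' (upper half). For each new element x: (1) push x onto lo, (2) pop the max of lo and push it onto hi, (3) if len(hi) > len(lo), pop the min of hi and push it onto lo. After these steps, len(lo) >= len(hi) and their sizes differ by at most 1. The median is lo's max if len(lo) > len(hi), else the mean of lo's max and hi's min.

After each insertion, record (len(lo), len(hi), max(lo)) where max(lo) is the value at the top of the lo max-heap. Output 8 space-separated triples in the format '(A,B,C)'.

Step 1: insert 31 -> lo=[31] hi=[] -> (len(lo)=1, len(hi)=0, max(lo)=31)
Step 2: insert 37 -> lo=[31] hi=[37] -> (len(lo)=1, len(hi)=1, max(lo)=31)
Step 3: insert 39 -> lo=[31, 37] hi=[39] -> (len(lo)=2, len(hi)=1, max(lo)=37)
Step 4: insert 9 -> lo=[9, 31] hi=[37, 39] -> (len(lo)=2, len(hi)=2, max(lo)=31)
Step 5: insert 32 -> lo=[9, 31, 32] hi=[37, 39] -> (len(lo)=3, len(hi)=2, max(lo)=32)
Step 6: insert 35 -> lo=[9, 31, 32] hi=[35, 37, 39] -> (len(lo)=3, len(hi)=3, max(lo)=32)
Step 7: insert 47 -> lo=[9, 31, 32, 35] hi=[37, 39, 47] -> (len(lo)=4, len(hi)=3, max(lo)=35)
Step 8: insert 13 -> lo=[9, 13, 31, 32] hi=[35, 37, 39, 47] -> (len(lo)=4, len(hi)=4, max(lo)=32)

Answer: (1,0,31) (1,1,31) (2,1,37) (2,2,31) (3,2,32) (3,3,32) (4,3,35) (4,4,32)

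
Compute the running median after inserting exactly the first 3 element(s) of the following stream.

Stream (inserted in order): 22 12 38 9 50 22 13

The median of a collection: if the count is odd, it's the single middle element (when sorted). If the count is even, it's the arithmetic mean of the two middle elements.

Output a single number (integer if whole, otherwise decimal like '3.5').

Answer: 22

Derivation:
Step 1: insert 22 -> lo=[22] (size 1, max 22) hi=[] (size 0) -> median=22
Step 2: insert 12 -> lo=[12] (size 1, max 12) hi=[22] (size 1, min 22) -> median=17
Step 3: insert 38 -> lo=[12, 22] (size 2, max 22) hi=[38] (size 1, min 38) -> median=22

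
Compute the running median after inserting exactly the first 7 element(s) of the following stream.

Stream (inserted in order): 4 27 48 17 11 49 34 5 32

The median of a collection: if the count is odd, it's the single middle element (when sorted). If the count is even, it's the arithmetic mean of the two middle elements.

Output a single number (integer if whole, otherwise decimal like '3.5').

Step 1: insert 4 -> lo=[4] (size 1, max 4) hi=[] (size 0) -> median=4
Step 2: insert 27 -> lo=[4] (size 1, max 4) hi=[27] (size 1, min 27) -> median=15.5
Step 3: insert 48 -> lo=[4, 27] (size 2, max 27) hi=[48] (size 1, min 48) -> median=27
Step 4: insert 17 -> lo=[4, 17] (size 2, max 17) hi=[27, 48] (size 2, min 27) -> median=22
Step 5: insert 11 -> lo=[4, 11, 17] (size 3, max 17) hi=[27, 48] (size 2, min 27) -> median=17
Step 6: insert 49 -> lo=[4, 11, 17] (size 3, max 17) hi=[27, 48, 49] (size 3, min 27) -> median=22
Step 7: insert 34 -> lo=[4, 11, 17, 27] (size 4, max 27) hi=[34, 48, 49] (size 3, min 34) -> median=27

Answer: 27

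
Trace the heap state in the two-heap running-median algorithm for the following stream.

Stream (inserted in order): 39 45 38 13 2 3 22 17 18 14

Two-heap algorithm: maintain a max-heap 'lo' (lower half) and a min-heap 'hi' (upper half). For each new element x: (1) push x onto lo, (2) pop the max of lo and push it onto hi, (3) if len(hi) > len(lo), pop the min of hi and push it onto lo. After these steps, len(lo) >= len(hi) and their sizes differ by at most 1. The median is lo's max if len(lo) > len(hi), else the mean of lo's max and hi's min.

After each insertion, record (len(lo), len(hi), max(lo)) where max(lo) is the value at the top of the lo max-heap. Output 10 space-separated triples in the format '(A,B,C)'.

Answer: (1,0,39) (1,1,39) (2,1,39) (2,2,38) (3,2,38) (3,3,13) (4,3,22) (4,4,17) (5,4,18) (5,5,17)

Derivation:
Step 1: insert 39 -> lo=[39] hi=[] -> (len(lo)=1, len(hi)=0, max(lo)=39)
Step 2: insert 45 -> lo=[39] hi=[45] -> (len(lo)=1, len(hi)=1, max(lo)=39)
Step 3: insert 38 -> lo=[38, 39] hi=[45] -> (len(lo)=2, len(hi)=1, max(lo)=39)
Step 4: insert 13 -> lo=[13, 38] hi=[39, 45] -> (len(lo)=2, len(hi)=2, max(lo)=38)
Step 5: insert 2 -> lo=[2, 13, 38] hi=[39, 45] -> (len(lo)=3, len(hi)=2, max(lo)=38)
Step 6: insert 3 -> lo=[2, 3, 13] hi=[38, 39, 45] -> (len(lo)=3, len(hi)=3, max(lo)=13)
Step 7: insert 22 -> lo=[2, 3, 13, 22] hi=[38, 39, 45] -> (len(lo)=4, len(hi)=3, max(lo)=22)
Step 8: insert 17 -> lo=[2, 3, 13, 17] hi=[22, 38, 39, 45] -> (len(lo)=4, len(hi)=4, max(lo)=17)
Step 9: insert 18 -> lo=[2, 3, 13, 17, 18] hi=[22, 38, 39, 45] -> (len(lo)=5, len(hi)=4, max(lo)=18)
Step 10: insert 14 -> lo=[2, 3, 13, 14, 17] hi=[18, 22, 38, 39, 45] -> (len(lo)=5, len(hi)=5, max(lo)=17)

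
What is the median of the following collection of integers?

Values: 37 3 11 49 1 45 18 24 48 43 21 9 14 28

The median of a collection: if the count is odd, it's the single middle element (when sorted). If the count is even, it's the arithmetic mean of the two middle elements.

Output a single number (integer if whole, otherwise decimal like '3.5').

Answer: 22.5

Derivation:
Step 1: insert 37 -> lo=[37] (size 1, max 37) hi=[] (size 0) -> median=37
Step 2: insert 3 -> lo=[3] (size 1, max 3) hi=[37] (size 1, min 37) -> median=20
Step 3: insert 11 -> lo=[3, 11] (size 2, max 11) hi=[37] (size 1, min 37) -> median=11
Step 4: insert 49 -> lo=[3, 11] (size 2, max 11) hi=[37, 49] (size 2, min 37) -> median=24
Step 5: insert 1 -> lo=[1, 3, 11] (size 3, max 11) hi=[37, 49] (size 2, min 37) -> median=11
Step 6: insert 45 -> lo=[1, 3, 11] (size 3, max 11) hi=[37, 45, 49] (size 3, min 37) -> median=24
Step 7: insert 18 -> lo=[1, 3, 11, 18] (size 4, max 18) hi=[37, 45, 49] (size 3, min 37) -> median=18
Step 8: insert 24 -> lo=[1, 3, 11, 18] (size 4, max 18) hi=[24, 37, 45, 49] (size 4, min 24) -> median=21
Step 9: insert 48 -> lo=[1, 3, 11, 18, 24] (size 5, max 24) hi=[37, 45, 48, 49] (size 4, min 37) -> median=24
Step 10: insert 43 -> lo=[1, 3, 11, 18, 24] (size 5, max 24) hi=[37, 43, 45, 48, 49] (size 5, min 37) -> median=30.5
Step 11: insert 21 -> lo=[1, 3, 11, 18, 21, 24] (size 6, max 24) hi=[37, 43, 45, 48, 49] (size 5, min 37) -> median=24
Step 12: insert 9 -> lo=[1, 3, 9, 11, 18, 21] (size 6, max 21) hi=[24, 37, 43, 45, 48, 49] (size 6, min 24) -> median=22.5
Step 13: insert 14 -> lo=[1, 3, 9, 11, 14, 18, 21] (size 7, max 21) hi=[24, 37, 43, 45, 48, 49] (size 6, min 24) -> median=21
Step 14: insert 28 -> lo=[1, 3, 9, 11, 14, 18, 21] (size 7, max 21) hi=[24, 28, 37, 43, 45, 48, 49] (size 7, min 24) -> median=22.5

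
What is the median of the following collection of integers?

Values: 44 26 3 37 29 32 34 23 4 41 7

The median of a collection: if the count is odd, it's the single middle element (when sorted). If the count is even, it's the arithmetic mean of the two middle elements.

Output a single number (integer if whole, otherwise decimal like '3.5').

Answer: 29

Derivation:
Step 1: insert 44 -> lo=[44] (size 1, max 44) hi=[] (size 0) -> median=44
Step 2: insert 26 -> lo=[26] (size 1, max 26) hi=[44] (size 1, min 44) -> median=35
Step 3: insert 3 -> lo=[3, 26] (size 2, max 26) hi=[44] (size 1, min 44) -> median=26
Step 4: insert 37 -> lo=[3, 26] (size 2, max 26) hi=[37, 44] (size 2, min 37) -> median=31.5
Step 5: insert 29 -> lo=[3, 26, 29] (size 3, max 29) hi=[37, 44] (size 2, min 37) -> median=29
Step 6: insert 32 -> lo=[3, 26, 29] (size 3, max 29) hi=[32, 37, 44] (size 3, min 32) -> median=30.5
Step 7: insert 34 -> lo=[3, 26, 29, 32] (size 4, max 32) hi=[34, 37, 44] (size 3, min 34) -> median=32
Step 8: insert 23 -> lo=[3, 23, 26, 29] (size 4, max 29) hi=[32, 34, 37, 44] (size 4, min 32) -> median=30.5
Step 9: insert 4 -> lo=[3, 4, 23, 26, 29] (size 5, max 29) hi=[32, 34, 37, 44] (size 4, min 32) -> median=29
Step 10: insert 41 -> lo=[3, 4, 23, 26, 29] (size 5, max 29) hi=[32, 34, 37, 41, 44] (size 5, min 32) -> median=30.5
Step 11: insert 7 -> lo=[3, 4, 7, 23, 26, 29] (size 6, max 29) hi=[32, 34, 37, 41, 44] (size 5, min 32) -> median=29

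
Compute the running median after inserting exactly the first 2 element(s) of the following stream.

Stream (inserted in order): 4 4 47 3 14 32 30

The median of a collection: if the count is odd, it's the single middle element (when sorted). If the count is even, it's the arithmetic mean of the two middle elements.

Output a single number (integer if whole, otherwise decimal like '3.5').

Answer: 4

Derivation:
Step 1: insert 4 -> lo=[4] (size 1, max 4) hi=[] (size 0) -> median=4
Step 2: insert 4 -> lo=[4] (size 1, max 4) hi=[4] (size 1, min 4) -> median=4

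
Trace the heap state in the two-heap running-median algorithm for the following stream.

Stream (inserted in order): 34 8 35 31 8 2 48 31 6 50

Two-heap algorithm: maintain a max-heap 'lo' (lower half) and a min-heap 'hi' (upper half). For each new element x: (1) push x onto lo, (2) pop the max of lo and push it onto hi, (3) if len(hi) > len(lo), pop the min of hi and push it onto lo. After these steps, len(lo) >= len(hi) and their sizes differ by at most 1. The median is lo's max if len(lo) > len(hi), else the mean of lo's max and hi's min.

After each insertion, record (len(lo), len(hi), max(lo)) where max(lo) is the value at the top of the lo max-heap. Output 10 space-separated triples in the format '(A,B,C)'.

Answer: (1,0,34) (1,1,8) (2,1,34) (2,2,31) (3,2,31) (3,3,8) (4,3,31) (4,4,31) (5,4,31) (5,5,31)

Derivation:
Step 1: insert 34 -> lo=[34] hi=[] -> (len(lo)=1, len(hi)=0, max(lo)=34)
Step 2: insert 8 -> lo=[8] hi=[34] -> (len(lo)=1, len(hi)=1, max(lo)=8)
Step 3: insert 35 -> lo=[8, 34] hi=[35] -> (len(lo)=2, len(hi)=1, max(lo)=34)
Step 4: insert 31 -> lo=[8, 31] hi=[34, 35] -> (len(lo)=2, len(hi)=2, max(lo)=31)
Step 5: insert 8 -> lo=[8, 8, 31] hi=[34, 35] -> (len(lo)=3, len(hi)=2, max(lo)=31)
Step 6: insert 2 -> lo=[2, 8, 8] hi=[31, 34, 35] -> (len(lo)=3, len(hi)=3, max(lo)=8)
Step 7: insert 48 -> lo=[2, 8, 8, 31] hi=[34, 35, 48] -> (len(lo)=4, len(hi)=3, max(lo)=31)
Step 8: insert 31 -> lo=[2, 8, 8, 31] hi=[31, 34, 35, 48] -> (len(lo)=4, len(hi)=4, max(lo)=31)
Step 9: insert 6 -> lo=[2, 6, 8, 8, 31] hi=[31, 34, 35, 48] -> (len(lo)=5, len(hi)=4, max(lo)=31)
Step 10: insert 50 -> lo=[2, 6, 8, 8, 31] hi=[31, 34, 35, 48, 50] -> (len(lo)=5, len(hi)=5, max(lo)=31)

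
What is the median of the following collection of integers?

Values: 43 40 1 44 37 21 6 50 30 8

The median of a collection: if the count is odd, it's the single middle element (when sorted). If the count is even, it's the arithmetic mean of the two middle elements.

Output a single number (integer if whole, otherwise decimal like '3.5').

Answer: 33.5

Derivation:
Step 1: insert 43 -> lo=[43] (size 1, max 43) hi=[] (size 0) -> median=43
Step 2: insert 40 -> lo=[40] (size 1, max 40) hi=[43] (size 1, min 43) -> median=41.5
Step 3: insert 1 -> lo=[1, 40] (size 2, max 40) hi=[43] (size 1, min 43) -> median=40
Step 4: insert 44 -> lo=[1, 40] (size 2, max 40) hi=[43, 44] (size 2, min 43) -> median=41.5
Step 5: insert 37 -> lo=[1, 37, 40] (size 3, max 40) hi=[43, 44] (size 2, min 43) -> median=40
Step 6: insert 21 -> lo=[1, 21, 37] (size 3, max 37) hi=[40, 43, 44] (size 3, min 40) -> median=38.5
Step 7: insert 6 -> lo=[1, 6, 21, 37] (size 4, max 37) hi=[40, 43, 44] (size 3, min 40) -> median=37
Step 8: insert 50 -> lo=[1, 6, 21, 37] (size 4, max 37) hi=[40, 43, 44, 50] (size 4, min 40) -> median=38.5
Step 9: insert 30 -> lo=[1, 6, 21, 30, 37] (size 5, max 37) hi=[40, 43, 44, 50] (size 4, min 40) -> median=37
Step 10: insert 8 -> lo=[1, 6, 8, 21, 30] (size 5, max 30) hi=[37, 40, 43, 44, 50] (size 5, min 37) -> median=33.5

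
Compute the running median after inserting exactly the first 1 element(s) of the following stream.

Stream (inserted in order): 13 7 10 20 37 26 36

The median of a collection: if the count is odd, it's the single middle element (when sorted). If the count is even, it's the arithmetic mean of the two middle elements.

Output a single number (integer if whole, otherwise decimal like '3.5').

Step 1: insert 13 -> lo=[13] (size 1, max 13) hi=[] (size 0) -> median=13

Answer: 13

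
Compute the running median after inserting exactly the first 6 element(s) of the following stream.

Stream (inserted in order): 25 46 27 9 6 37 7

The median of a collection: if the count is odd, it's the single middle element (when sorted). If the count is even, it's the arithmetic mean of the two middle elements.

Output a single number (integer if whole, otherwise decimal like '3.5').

Answer: 26

Derivation:
Step 1: insert 25 -> lo=[25] (size 1, max 25) hi=[] (size 0) -> median=25
Step 2: insert 46 -> lo=[25] (size 1, max 25) hi=[46] (size 1, min 46) -> median=35.5
Step 3: insert 27 -> lo=[25, 27] (size 2, max 27) hi=[46] (size 1, min 46) -> median=27
Step 4: insert 9 -> lo=[9, 25] (size 2, max 25) hi=[27, 46] (size 2, min 27) -> median=26
Step 5: insert 6 -> lo=[6, 9, 25] (size 3, max 25) hi=[27, 46] (size 2, min 27) -> median=25
Step 6: insert 37 -> lo=[6, 9, 25] (size 3, max 25) hi=[27, 37, 46] (size 3, min 27) -> median=26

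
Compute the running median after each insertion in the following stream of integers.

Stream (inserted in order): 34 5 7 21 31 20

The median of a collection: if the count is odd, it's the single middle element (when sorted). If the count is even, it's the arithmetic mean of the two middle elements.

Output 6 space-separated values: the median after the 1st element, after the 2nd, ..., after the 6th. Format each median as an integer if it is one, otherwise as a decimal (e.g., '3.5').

Answer: 34 19.5 7 14 21 20.5

Derivation:
Step 1: insert 34 -> lo=[34] (size 1, max 34) hi=[] (size 0) -> median=34
Step 2: insert 5 -> lo=[5] (size 1, max 5) hi=[34] (size 1, min 34) -> median=19.5
Step 3: insert 7 -> lo=[5, 7] (size 2, max 7) hi=[34] (size 1, min 34) -> median=7
Step 4: insert 21 -> lo=[5, 7] (size 2, max 7) hi=[21, 34] (size 2, min 21) -> median=14
Step 5: insert 31 -> lo=[5, 7, 21] (size 3, max 21) hi=[31, 34] (size 2, min 31) -> median=21
Step 6: insert 20 -> lo=[5, 7, 20] (size 3, max 20) hi=[21, 31, 34] (size 3, min 21) -> median=20.5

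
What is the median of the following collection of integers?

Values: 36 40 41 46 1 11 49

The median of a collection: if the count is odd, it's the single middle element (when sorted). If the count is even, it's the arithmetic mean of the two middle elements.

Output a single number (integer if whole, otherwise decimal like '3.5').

Step 1: insert 36 -> lo=[36] (size 1, max 36) hi=[] (size 0) -> median=36
Step 2: insert 40 -> lo=[36] (size 1, max 36) hi=[40] (size 1, min 40) -> median=38
Step 3: insert 41 -> lo=[36, 40] (size 2, max 40) hi=[41] (size 1, min 41) -> median=40
Step 4: insert 46 -> lo=[36, 40] (size 2, max 40) hi=[41, 46] (size 2, min 41) -> median=40.5
Step 5: insert 1 -> lo=[1, 36, 40] (size 3, max 40) hi=[41, 46] (size 2, min 41) -> median=40
Step 6: insert 11 -> lo=[1, 11, 36] (size 3, max 36) hi=[40, 41, 46] (size 3, min 40) -> median=38
Step 7: insert 49 -> lo=[1, 11, 36, 40] (size 4, max 40) hi=[41, 46, 49] (size 3, min 41) -> median=40

Answer: 40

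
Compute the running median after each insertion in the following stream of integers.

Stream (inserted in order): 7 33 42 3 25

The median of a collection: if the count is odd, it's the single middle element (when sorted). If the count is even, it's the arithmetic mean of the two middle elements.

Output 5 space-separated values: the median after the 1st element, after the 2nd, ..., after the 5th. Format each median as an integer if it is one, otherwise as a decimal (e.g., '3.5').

Step 1: insert 7 -> lo=[7] (size 1, max 7) hi=[] (size 0) -> median=7
Step 2: insert 33 -> lo=[7] (size 1, max 7) hi=[33] (size 1, min 33) -> median=20
Step 3: insert 42 -> lo=[7, 33] (size 2, max 33) hi=[42] (size 1, min 42) -> median=33
Step 4: insert 3 -> lo=[3, 7] (size 2, max 7) hi=[33, 42] (size 2, min 33) -> median=20
Step 5: insert 25 -> lo=[3, 7, 25] (size 3, max 25) hi=[33, 42] (size 2, min 33) -> median=25

Answer: 7 20 33 20 25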